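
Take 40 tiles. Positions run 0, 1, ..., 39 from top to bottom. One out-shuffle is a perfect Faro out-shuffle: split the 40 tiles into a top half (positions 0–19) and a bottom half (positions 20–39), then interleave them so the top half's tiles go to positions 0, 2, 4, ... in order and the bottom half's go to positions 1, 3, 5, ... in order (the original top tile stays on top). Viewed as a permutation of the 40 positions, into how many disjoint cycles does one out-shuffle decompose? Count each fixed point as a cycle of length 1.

6

Trace each unvisited position around until it returns:
(0) (1 2 4 8 16 32 ... len 12) (3 6 12 24 9 18 ... len 12) (7 14 28 17 34 29 ... len 12) (13 26) (39)
6 cycles in total.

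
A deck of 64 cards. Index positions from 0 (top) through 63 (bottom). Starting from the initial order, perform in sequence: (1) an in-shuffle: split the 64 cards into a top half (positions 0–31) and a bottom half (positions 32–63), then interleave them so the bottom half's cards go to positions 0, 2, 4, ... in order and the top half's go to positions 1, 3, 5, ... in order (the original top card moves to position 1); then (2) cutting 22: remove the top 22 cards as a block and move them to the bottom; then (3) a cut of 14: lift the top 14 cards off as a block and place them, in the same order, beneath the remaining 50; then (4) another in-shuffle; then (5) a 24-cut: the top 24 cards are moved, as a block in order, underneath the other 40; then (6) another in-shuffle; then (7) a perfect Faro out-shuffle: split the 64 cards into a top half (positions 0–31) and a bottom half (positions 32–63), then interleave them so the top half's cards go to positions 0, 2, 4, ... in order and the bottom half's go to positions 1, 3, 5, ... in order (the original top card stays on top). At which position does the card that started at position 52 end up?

5

Track the card from position 52 forward through each operation:
  after op 1 (in-shuffle): 52 → 40
  after op 2 (cut 22): 40 → 18
  after op 3 (cut 14): 18 → 4
  after op 4 (in-shuffle): 4 → 9
  after op 5 (cut 24): 9 → 49
  after op 6 (in-shuffle): 49 → 34
  after op 7 (out-shuffle): 34 → 5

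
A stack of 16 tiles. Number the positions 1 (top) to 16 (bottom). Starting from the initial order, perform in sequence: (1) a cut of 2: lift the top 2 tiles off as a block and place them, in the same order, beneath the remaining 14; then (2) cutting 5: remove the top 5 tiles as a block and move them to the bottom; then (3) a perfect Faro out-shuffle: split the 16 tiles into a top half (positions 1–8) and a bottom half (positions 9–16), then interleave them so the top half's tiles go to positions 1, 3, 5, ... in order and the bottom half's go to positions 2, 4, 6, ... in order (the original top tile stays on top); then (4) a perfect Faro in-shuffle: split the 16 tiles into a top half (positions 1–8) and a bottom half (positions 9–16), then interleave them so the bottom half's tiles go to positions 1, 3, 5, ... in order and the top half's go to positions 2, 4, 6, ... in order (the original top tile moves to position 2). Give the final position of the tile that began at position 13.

5

Track the tile from position 13 forward through each operation:
  after op 1 (cut 2): 13 → 11
  after op 2 (cut 5): 11 → 6
  after op 3 (out-shuffle): 6 → 11
  after op 4 (in-shuffle): 11 → 5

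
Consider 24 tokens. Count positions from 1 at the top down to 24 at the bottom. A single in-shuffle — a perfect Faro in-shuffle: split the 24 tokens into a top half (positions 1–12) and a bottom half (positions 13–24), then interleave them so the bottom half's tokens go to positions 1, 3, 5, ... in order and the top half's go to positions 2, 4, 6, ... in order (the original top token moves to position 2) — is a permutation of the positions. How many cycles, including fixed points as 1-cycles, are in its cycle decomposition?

2

Trace each unvisited position around until it returns:
(1 2 4 8 16 7 ... len 20) (5 10 20 15)
2 cycles in total.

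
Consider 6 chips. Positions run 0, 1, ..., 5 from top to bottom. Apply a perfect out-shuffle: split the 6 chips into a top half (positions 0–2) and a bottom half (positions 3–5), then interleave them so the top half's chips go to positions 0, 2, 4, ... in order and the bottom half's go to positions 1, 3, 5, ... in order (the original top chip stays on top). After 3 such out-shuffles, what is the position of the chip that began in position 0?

0

Position 0 is a fixed point of every out-shuffle, so the chip never moves.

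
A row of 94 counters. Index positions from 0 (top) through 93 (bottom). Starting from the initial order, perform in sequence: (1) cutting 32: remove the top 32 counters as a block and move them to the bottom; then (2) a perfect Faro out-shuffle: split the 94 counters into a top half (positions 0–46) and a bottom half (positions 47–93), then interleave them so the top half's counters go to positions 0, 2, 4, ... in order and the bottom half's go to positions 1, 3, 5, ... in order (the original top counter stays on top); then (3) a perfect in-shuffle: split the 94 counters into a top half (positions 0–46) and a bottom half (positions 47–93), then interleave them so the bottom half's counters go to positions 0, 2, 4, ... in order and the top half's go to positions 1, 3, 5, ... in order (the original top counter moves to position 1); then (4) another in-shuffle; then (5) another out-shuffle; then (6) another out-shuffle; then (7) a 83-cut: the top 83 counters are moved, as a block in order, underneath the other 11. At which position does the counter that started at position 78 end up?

Track the counter from position 78 forward through each operation:
  after op 1 (cut 32): 78 → 46
  after op 2 (out-shuffle): 46 → 92
  after op 3 (in-shuffle): 92 → 90
  after op 4 (in-shuffle): 90 → 86
  after op 5 (out-shuffle): 86 → 79
  after op 6 (out-shuffle): 79 → 65
  after op 7 (cut 83): 65 → 76

76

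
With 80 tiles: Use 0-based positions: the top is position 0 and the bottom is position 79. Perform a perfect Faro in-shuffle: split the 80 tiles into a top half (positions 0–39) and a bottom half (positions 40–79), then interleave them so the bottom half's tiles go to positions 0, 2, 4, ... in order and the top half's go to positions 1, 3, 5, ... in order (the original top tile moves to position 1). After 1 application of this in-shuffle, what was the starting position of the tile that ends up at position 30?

Work backwards from position 30, undoing one in-shuffle at a time:
30 ← 55
So the tile now at position 30 started at position 55.

55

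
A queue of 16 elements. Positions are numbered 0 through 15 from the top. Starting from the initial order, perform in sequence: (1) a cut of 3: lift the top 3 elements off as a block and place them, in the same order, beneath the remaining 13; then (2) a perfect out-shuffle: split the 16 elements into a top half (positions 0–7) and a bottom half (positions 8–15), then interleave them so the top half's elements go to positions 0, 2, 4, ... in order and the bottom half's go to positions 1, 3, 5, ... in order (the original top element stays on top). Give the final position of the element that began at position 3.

Track the element from position 3 forward through each operation:
  after op 1 (cut 3): 3 → 0
  after op 2 (out-shuffle): 0 → 0

0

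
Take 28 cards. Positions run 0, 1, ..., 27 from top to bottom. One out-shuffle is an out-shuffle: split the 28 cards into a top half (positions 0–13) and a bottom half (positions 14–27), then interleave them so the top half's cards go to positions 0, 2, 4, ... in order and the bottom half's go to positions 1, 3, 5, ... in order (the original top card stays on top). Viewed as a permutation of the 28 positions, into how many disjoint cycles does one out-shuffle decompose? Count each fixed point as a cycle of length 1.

Trace each unvisited position around until it returns:
(0) (1 2 4 8 16 5 ... len 18) (3 6 12 24 21 15) (9 18) (27)
5 cycles in total.

5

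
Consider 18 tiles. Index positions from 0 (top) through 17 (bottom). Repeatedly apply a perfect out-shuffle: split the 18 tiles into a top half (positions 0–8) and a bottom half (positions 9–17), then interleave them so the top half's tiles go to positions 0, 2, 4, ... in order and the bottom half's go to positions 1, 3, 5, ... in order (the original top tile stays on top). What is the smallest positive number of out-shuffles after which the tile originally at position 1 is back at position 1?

8

Follow position 1 under repeated out-shuffles:
1 → 2 → 4 → 8 → 16 → 15 → 13 → 9 → 1
It first returns after 8 out-shuffles.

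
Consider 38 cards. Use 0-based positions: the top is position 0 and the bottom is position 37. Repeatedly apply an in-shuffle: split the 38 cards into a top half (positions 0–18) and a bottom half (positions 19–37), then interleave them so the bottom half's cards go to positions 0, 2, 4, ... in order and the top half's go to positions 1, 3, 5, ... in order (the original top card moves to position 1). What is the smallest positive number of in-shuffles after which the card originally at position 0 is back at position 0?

Follow position 0 under repeated in-shuffles:
0 → 1 → 3 → 7 → 15 → 31 → 24 → 10 → 21 → 4 → 9 → 19 → 0
It first returns after 12 in-shuffles.

12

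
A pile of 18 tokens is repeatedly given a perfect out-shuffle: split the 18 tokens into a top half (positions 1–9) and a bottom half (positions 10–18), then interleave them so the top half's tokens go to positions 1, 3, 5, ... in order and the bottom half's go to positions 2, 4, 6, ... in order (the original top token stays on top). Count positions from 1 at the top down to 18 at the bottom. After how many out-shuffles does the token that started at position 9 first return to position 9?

8

Follow position 9 under repeated out-shuffles:
9 → 17 → 16 → 14 → 10 → 2 → 3 → 5 → 9
It first returns after 8 out-shuffles.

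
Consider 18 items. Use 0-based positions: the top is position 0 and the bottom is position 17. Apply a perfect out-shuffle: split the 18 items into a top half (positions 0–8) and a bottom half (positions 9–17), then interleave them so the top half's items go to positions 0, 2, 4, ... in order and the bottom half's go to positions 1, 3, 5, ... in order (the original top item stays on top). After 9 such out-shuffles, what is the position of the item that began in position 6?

Track the item's position through each out-shuffle:
6 → 12 → 7 → 14 → 11 → 5 → 10 → 3 → 6 → 12

12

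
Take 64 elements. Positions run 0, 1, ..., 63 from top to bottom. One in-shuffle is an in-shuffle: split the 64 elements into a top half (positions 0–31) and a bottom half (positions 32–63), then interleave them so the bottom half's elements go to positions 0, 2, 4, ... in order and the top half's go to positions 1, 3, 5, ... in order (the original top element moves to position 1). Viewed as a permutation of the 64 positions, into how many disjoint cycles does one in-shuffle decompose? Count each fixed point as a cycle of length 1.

6

Trace each unvisited position around until it returns:
(0 1 3 7 15 31 ... len 12) (2 5 11 23 47 30 ... len 12) (4 9 19 39 14 29 ... len 12) (6 13 27 55 46 28 ... len 12) (10 21 43 22 45 26 ... len 12) (12 25 51 38)
6 cycles in total.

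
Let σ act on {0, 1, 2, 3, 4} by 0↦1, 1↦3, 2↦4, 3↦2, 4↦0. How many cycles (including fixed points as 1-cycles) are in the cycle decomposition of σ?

1

Cycle decomposition: (0 1 3 2 4).
1 cycle.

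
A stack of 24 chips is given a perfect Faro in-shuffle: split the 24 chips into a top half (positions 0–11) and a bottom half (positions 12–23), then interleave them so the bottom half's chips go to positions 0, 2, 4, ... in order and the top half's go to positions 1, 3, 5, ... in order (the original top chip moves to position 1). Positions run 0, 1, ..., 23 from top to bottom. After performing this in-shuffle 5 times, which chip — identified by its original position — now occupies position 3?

21

Work backwards from position 3, undoing one in-shuffle at a time:
3 ← 1 ← 0 ← 12 ← 18 ← 21
So the chip now at position 3 started at position 21.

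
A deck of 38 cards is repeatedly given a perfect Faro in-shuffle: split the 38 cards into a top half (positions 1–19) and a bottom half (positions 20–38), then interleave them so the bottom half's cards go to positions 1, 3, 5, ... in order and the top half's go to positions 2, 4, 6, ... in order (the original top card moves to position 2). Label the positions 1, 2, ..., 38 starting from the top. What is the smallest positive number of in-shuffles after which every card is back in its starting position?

The in-shuffle permutes the 38 positions with cycle lengths [2, 12, 12, 12].
Every card is home exactly when every cycle has completed a whole number of laps, i.e. after lcm(2, 12) = 12 in-shuffles.

12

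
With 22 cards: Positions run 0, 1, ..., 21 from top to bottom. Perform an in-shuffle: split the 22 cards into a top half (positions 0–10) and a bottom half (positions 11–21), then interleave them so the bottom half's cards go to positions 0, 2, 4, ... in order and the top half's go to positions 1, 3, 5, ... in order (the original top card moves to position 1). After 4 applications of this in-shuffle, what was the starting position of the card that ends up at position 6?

21

Work backwards from position 6, undoing one in-shuffle at a time:
6 ← 14 ← 18 ← 20 ← 21
So the card now at position 6 started at position 21.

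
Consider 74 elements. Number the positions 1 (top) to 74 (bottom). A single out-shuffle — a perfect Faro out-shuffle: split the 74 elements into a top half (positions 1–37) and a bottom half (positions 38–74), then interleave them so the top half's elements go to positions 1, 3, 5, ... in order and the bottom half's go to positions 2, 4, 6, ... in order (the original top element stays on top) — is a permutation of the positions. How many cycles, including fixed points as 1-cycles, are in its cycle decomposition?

10

Trace each unvisited position around until it returns:
(1) (2 3 5 9 17 33 65 56 38) (4 7 13 25 49 24 47 20 39) (6 11 21 41 8 15 29 57 40) (10 19 37 73 72 70 66 58 42) (12 23 45 16 31 61 48 22 43) (14 27 53 32 63 52 30 59 44) (18 35 69 64 54 34 67 60 46) ... plus 2 more
10 cycles in total.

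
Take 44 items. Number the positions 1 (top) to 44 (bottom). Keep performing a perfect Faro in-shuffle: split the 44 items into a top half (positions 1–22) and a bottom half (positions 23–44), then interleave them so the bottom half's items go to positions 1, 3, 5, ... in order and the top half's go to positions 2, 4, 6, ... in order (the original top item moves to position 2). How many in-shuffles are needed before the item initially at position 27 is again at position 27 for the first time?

Follow position 27 under repeated in-shuffles:
27 → 9 → 18 → 36 → 27
It first returns after 4 in-shuffles.

4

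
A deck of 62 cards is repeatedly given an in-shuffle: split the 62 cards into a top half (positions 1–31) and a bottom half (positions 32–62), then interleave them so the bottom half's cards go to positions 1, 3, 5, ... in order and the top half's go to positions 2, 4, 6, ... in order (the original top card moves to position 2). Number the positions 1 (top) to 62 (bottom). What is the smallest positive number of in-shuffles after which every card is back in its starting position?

6

The in-shuffle permutes the 62 positions with cycle lengths [2, 3, 3, 6, 6, 6, 6, 6, 6, 6, 6, 6].
Every card is home exactly when every cycle has completed a whole number of laps, i.e. after lcm(2, 3, 6) = 6 in-shuffles.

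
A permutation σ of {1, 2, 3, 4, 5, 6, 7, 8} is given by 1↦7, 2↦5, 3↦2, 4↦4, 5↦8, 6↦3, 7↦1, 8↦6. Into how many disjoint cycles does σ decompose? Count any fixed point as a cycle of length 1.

Cycle decomposition: (1 7) (2 5 8 6 3) (4).
3 cycles.

3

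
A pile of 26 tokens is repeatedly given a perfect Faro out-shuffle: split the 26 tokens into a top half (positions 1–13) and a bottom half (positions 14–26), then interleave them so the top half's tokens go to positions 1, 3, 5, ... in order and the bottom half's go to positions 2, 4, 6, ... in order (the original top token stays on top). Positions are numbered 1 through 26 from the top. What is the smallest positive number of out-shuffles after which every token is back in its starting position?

20

The out-shuffle permutes the 26 positions with cycle lengths [1, 1, 4, 20].
Every token is home exactly when every cycle has completed a whole number of laps, i.e. after lcm(1, 4, 20) = 20 out-shuffles.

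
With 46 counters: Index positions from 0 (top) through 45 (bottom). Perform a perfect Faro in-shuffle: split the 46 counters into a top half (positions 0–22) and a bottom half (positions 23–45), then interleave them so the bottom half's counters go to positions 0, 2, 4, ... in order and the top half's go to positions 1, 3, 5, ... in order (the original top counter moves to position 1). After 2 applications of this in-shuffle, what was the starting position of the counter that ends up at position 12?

14

Work backwards from position 12, undoing one in-shuffle at a time:
12 ← 29 ← 14
So the counter now at position 12 started at position 14.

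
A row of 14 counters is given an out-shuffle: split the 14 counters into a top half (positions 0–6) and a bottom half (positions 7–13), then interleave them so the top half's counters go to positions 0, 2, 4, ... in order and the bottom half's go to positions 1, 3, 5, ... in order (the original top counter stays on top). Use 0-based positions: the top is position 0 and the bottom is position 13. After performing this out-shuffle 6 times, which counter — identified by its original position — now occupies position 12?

Work backwards from position 12, undoing one out-shuffle at a time:
12 ← 6 ← 3 ← 8 ← 4 ← 2 ← 1
So the counter now at position 12 started at position 1.

1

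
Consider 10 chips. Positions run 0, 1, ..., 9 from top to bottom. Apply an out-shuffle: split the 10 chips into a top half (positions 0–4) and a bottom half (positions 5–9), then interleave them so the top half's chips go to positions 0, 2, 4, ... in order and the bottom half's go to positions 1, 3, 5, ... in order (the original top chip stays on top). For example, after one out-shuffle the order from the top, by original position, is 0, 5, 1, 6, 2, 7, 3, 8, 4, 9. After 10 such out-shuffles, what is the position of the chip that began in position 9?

9

Position 9 is a fixed point of every out-shuffle, so the chip never moves.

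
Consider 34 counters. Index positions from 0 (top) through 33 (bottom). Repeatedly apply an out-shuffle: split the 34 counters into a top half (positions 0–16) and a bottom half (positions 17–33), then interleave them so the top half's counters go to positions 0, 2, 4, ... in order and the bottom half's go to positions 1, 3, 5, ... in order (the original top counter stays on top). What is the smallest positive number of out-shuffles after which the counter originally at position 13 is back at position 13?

10

Follow position 13 under repeated out-shuffles:
13 → 26 → 19 → 5 → 10 → 20 → 7 → 14 → 28 → 23 → 13
It first returns after 10 out-shuffles.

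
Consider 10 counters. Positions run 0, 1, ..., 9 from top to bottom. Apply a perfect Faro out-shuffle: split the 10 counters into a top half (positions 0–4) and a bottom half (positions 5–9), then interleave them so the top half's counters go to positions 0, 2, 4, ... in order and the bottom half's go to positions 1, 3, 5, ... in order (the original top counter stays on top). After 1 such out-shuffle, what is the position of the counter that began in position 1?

Track the counter's position through each out-shuffle:
1 → 2

2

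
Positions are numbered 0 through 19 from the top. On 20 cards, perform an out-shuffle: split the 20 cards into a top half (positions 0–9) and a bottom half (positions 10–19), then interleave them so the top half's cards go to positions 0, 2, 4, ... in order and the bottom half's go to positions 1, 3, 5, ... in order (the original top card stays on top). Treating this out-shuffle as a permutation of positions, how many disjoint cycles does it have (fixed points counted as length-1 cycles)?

3

Trace each unvisited position around until it returns:
(0) (1 2 4 8 16 13 ... len 18) (19)
3 cycles in total.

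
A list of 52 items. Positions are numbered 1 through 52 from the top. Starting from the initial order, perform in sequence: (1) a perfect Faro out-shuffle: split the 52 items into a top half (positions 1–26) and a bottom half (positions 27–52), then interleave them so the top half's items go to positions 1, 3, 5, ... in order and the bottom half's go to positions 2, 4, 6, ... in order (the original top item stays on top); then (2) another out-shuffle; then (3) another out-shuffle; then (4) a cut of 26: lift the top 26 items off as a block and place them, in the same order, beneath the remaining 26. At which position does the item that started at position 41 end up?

Track the item from position 41 forward through each operation:
  after op 1 (out-shuffle): 41 → 30
  after op 2 (out-shuffle): 30 → 8
  after op 3 (out-shuffle): 8 → 15
  after op 4 (cut 26): 15 → 41

41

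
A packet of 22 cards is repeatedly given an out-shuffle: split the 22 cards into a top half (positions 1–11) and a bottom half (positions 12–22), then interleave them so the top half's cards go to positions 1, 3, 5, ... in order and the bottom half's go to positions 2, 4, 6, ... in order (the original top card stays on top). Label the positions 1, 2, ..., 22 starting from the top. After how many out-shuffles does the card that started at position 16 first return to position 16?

Follow position 16 under repeated out-shuffles:
16 → 10 → 19 → 16
It first returns after 3 out-shuffles.

3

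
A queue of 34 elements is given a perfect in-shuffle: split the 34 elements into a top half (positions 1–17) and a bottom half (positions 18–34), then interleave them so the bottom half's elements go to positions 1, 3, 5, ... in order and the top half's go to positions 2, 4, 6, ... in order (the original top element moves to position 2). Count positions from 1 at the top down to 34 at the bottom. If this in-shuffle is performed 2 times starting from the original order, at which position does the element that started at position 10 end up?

5

Track the element's position through each in-shuffle:
10 → 20 → 5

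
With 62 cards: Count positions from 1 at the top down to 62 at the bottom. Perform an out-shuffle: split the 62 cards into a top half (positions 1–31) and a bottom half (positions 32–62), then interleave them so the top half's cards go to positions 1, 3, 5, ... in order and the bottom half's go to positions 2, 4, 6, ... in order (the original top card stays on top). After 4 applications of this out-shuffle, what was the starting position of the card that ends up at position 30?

Work backwards from position 30, undoing one out-shuffle at a time:
30 ← 46 ← 54 ← 58 ← 60
So the card now at position 30 started at position 60.

60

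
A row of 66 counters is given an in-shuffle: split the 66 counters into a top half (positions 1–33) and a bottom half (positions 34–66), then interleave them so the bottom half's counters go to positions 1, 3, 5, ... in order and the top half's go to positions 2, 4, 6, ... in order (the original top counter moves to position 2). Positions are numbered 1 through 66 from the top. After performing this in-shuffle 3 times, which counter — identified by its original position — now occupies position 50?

23

Work backwards from position 50, undoing one in-shuffle at a time:
50 ← 25 ← 46 ← 23
So the counter now at position 50 started at position 23.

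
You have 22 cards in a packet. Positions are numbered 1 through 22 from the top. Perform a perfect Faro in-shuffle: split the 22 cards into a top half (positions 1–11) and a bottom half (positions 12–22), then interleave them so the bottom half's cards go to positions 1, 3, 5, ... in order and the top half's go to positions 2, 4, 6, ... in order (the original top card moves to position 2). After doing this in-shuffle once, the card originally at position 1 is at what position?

Track the card's position through each in-shuffle:
1 → 2

2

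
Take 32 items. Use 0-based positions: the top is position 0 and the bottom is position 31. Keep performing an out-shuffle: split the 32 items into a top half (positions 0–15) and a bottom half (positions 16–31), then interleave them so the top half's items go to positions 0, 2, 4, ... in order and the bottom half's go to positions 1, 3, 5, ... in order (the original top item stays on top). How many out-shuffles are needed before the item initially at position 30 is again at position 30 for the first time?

5

Follow position 30 under repeated out-shuffles:
30 → 29 → 27 → 23 → 15 → 30
It first returns after 5 out-shuffles.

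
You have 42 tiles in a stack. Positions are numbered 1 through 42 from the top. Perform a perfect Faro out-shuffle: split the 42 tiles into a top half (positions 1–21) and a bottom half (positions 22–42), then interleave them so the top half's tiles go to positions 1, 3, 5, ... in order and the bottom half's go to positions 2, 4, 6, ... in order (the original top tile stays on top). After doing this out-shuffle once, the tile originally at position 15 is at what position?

29

Track the tile's position through each out-shuffle:
15 → 29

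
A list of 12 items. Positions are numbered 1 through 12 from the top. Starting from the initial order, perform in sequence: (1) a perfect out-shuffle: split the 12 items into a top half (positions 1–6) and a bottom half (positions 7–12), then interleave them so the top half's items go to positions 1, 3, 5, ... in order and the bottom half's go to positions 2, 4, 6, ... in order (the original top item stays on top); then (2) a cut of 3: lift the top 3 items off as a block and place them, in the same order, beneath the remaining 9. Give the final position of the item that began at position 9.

Track the item from position 9 forward through each operation:
  after op 1 (out-shuffle): 9 → 6
  after op 2 (cut 3): 6 → 3

3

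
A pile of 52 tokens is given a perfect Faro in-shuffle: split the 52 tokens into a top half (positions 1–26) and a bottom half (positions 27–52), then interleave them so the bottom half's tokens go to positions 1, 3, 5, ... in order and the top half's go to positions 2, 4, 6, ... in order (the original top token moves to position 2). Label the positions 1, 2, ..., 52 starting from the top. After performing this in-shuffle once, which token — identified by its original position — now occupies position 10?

Work backwards from position 10, undoing one in-shuffle at a time:
10 ← 5
So the token now at position 10 started at position 5.

5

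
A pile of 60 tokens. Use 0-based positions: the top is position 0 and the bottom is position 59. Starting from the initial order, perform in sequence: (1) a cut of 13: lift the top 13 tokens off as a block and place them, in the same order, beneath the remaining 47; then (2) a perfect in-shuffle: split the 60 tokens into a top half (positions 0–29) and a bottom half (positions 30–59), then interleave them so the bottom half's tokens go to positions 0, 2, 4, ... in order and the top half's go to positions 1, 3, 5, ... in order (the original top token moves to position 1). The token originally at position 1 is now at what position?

Track the token from position 1 forward through each operation:
  after op 1 (cut 13): 1 → 48
  after op 2 (in-shuffle): 48 → 36

36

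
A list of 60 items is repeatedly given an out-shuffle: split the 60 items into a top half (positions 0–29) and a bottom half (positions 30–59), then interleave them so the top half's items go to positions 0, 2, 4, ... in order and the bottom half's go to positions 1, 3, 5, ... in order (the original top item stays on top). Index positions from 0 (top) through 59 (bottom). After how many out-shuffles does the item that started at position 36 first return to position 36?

58

Follow position 36 under repeated out-shuffles:
36 → 13 → 26 → 52 → 45 → 31 → 3 → 6 → ... → 36 (length 58)
It first returns after 58 out-shuffles.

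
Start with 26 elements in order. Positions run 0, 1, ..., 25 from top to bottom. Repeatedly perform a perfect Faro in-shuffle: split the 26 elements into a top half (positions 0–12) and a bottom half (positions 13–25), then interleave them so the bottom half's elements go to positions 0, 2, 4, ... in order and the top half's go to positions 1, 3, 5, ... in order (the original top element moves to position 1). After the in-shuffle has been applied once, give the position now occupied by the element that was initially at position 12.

Track the element's position through each in-shuffle:
12 → 25

25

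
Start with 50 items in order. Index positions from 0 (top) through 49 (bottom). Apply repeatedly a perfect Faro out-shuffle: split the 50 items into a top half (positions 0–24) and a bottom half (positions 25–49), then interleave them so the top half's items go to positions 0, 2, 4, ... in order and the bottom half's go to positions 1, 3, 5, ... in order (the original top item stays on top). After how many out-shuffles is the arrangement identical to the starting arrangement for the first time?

The out-shuffle permutes the 50 positions with cycle lengths [1, 1, 3, 3, 21, 21].
Every item is home exactly when every cycle has completed a whole number of laps, i.e. after lcm(1, 3, 21) = 21 out-shuffles.

21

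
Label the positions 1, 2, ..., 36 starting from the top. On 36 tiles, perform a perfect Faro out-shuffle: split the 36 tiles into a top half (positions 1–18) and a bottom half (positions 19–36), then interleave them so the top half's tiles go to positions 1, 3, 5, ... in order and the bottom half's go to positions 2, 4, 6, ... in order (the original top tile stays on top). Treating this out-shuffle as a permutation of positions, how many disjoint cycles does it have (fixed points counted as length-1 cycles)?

Trace each unvisited position around until it returns:
(1) (2 3 5 9 17 33 ... len 12) (4 7 13 25 14 27 ... len 12) (6 11 21) (8 15 29 22) (16 31 26) (36)
7 cycles in total.

7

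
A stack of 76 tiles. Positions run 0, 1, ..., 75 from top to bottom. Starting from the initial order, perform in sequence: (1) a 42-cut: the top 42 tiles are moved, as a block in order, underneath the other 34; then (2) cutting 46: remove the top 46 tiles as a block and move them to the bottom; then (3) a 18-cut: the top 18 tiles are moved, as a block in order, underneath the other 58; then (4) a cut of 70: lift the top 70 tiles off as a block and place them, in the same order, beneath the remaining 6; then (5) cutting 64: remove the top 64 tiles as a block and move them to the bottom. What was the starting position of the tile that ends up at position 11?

23

Undo the operations in reverse order, starting from position 11:
  undo op 5 (cut 64): 11 ← 75
  undo op 4 (cut 70): 75 ← 69
  undo op 3 (cut 18): 69 ← 11
  undo op 2 (cut 46): 11 ← 57
  undo op 1 (cut 42): 57 ← 23
So the tile at position 11 came from original position 23.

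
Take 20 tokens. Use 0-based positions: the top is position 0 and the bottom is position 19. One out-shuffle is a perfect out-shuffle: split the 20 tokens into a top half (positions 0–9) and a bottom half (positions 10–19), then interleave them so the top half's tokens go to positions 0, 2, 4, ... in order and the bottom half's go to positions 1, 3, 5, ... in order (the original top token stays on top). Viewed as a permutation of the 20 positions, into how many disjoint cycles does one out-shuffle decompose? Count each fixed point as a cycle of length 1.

Trace each unvisited position around until it returns:
(0) (1 2 4 8 16 13 ... len 18) (19)
3 cycles in total.

3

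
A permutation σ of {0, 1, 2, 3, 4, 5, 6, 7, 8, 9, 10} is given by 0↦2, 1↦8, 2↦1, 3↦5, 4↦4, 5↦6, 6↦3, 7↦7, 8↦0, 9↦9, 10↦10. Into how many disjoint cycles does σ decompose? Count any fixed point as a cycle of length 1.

6

Cycle decomposition: (0 2 1 8) (3 5 6) (4) (7) (9) (10).
6 cycles.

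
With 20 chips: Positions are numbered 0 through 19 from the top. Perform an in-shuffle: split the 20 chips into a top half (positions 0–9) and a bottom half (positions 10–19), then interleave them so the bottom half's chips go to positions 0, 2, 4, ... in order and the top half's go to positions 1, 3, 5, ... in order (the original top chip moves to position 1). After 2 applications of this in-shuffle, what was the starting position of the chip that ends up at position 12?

Work backwards from position 12, undoing one in-shuffle at a time:
12 ← 16 ← 18
So the chip now at position 12 started at position 18.

18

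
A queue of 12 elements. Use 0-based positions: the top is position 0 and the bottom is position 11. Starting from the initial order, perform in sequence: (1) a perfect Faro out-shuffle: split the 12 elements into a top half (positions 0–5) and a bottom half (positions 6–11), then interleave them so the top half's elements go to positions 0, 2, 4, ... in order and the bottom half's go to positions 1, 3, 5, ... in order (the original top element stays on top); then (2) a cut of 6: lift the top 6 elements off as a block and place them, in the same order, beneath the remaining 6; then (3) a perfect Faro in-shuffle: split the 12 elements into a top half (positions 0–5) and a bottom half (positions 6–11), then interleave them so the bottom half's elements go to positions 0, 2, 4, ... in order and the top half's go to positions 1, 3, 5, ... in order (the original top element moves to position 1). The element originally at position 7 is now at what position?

Track the element from position 7 forward through each operation:
  after op 1 (out-shuffle): 7 → 3
  after op 2 (cut 6): 3 → 9
  after op 3 (in-shuffle): 9 → 6

6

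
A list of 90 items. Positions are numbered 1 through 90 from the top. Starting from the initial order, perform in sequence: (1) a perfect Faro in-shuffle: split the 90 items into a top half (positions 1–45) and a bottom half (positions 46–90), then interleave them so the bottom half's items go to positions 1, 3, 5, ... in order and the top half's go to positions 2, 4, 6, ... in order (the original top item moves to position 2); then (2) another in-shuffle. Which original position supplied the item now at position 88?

22

Undo the operations in reverse order, starting from position 88:
  undo op 2 (in-shuffle, from top half): 88 ← 44
  undo op 1 (in-shuffle, from top half): 44 ← 22
So the item at position 88 came from original position 22.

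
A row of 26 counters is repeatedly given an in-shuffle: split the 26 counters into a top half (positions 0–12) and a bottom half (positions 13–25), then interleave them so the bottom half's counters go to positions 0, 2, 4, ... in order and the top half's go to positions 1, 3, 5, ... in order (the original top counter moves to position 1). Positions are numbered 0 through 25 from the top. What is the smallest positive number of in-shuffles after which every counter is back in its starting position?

The in-shuffle permutes the 26 positions with cycle lengths [2, 6, 18].
Every counter is home exactly when every cycle has completed a whole number of laps, i.e. after lcm(2, 6, 18) = 18 in-shuffles.

18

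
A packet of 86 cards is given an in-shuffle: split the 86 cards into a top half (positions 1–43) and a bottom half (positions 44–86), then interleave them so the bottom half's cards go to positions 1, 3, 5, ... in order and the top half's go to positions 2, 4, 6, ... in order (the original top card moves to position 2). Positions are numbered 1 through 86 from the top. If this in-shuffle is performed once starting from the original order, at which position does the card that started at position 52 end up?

Track the card's position through each in-shuffle:
52 → 17

17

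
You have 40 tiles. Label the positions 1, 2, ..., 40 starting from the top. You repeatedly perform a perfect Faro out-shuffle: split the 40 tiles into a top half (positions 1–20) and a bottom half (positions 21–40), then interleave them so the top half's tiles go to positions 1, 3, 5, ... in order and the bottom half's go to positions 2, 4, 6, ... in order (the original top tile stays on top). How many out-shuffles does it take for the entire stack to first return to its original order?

12

The out-shuffle permutes the 40 positions with cycle lengths [1, 1, 2, 12, 12, 12].
Every tile is home exactly when every cycle has completed a whole number of laps, i.e. after lcm(1, 2, 12) = 12 out-shuffles.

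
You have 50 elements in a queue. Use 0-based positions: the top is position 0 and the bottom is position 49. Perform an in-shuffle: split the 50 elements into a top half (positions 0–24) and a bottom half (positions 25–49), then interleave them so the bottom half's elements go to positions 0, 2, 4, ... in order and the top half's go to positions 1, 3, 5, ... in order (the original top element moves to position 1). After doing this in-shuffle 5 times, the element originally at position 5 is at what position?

Track the element's position through each in-shuffle:
5 → 11 → 23 → 47 → 44 → 38

38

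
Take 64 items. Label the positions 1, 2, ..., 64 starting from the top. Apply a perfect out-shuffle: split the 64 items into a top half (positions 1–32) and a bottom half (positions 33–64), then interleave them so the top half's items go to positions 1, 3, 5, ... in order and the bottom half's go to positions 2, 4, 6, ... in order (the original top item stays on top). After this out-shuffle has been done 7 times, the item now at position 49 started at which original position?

Work backwards from position 49, undoing one out-shuffle at a time:
49 ← 25 ← 13 ← 7 ← 4 ← 34 ← 49 ← 25
So the item now at position 49 started at position 25.

25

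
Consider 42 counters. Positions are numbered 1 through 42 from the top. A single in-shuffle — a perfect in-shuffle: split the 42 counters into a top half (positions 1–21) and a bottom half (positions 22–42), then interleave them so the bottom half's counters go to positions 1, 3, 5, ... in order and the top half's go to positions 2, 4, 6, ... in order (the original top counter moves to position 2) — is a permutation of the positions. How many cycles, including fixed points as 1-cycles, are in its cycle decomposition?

Trace each unvisited position around until it returns:
(1 2 4 8 16 32 ... len 14) (3 6 12 24 5 10 ... len 14) (7 14 28 13 26 9 ... len 14)
3 cycles in total.

3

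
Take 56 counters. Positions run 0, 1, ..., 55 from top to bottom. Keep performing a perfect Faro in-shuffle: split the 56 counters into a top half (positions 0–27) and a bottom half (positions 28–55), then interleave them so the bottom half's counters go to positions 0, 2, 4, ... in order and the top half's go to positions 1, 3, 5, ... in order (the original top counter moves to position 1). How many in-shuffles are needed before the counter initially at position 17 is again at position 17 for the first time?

18

Follow position 17 under repeated in-shuffles:
17 → 35 → 14 → 29 → 2 → 5 → 11 → 23 → 47 → 38 → 20 → 41 → 26 → 53 → 50 → 44 → 32 → 8 → 17
It first returns after 18 in-shuffles.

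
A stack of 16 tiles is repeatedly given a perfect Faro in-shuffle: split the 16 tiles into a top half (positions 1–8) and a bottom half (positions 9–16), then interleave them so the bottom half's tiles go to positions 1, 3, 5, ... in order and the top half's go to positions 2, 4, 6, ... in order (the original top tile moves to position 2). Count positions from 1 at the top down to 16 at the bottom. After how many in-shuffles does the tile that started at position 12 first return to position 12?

Follow position 12 under repeated in-shuffles:
12 → 7 → 14 → 11 → 5 → 10 → 3 → 6 → 12
It first returns after 8 in-shuffles.

8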